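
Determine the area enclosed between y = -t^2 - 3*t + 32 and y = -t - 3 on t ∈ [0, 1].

On [0, 1], (-t^2 - 3*t + 32) - (-t - 3) = -t^2 - 2*t + 35 is ≥ 0 throughout, so the area is a single integral of |-t^2 - 2*t + 35|.
∫[0,1] (-t^2 - 2*t + 35) dt = 101/3.

101/3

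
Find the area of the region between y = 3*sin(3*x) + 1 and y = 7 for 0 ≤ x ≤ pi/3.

On [0, pi/3], (3*sin(3*x) + 1) - (7) = 3*sin(3*x) - 6 is ≤ 0 throughout, so the area is a single integral of |3*sin(3*x) - 6|.
∫[0,pi/3] (3*sin(3*x) - 6) dx = 2 - 2*pi; the area of that piece is -2 + 2*pi.

-2 + 2*pi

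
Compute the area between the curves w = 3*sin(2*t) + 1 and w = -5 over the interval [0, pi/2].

On [0, pi/2], (3*sin(2*t) + 1) - (-5) = 3*sin(2*t) + 6 is ≥ 0 throughout, so the area is a single integral of |3*sin(2*t) + 6|.
∫[0,pi/2] (3*sin(2*t) + 6) dt = 3 + 3*pi.

3 + 3*pi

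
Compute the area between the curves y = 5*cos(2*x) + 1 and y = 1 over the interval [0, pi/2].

5

The difference (5*cos(2*x) + 1) - (1) = 5*cos(2*x) changes sign at x = pi/4 inside [0, pi/2], so split the integral there.
∫[0,pi/4] (5*cos(2*x)) dx = 5/2.
∫[pi/4,pi/2] (5*cos(2*x)) dx = -5/2; the area of that piece is 5/2.
Total area = 5/2 + 5/2 = 5.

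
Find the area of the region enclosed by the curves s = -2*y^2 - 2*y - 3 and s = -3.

1/3

Both boundary curves give s as a function of y, so integrate with respect to y. Setting them equal: -2*y^2 - 2*y = 0, i.e. -2*y*(y + 1) = 0, so they meet at y = -1, 0.
For y in [-1, 0], s = -2*y^2 - 2*y - 3 is on the right; area = ∫[-1,0] (-2*y^2 - 2*y) dy = 1/3.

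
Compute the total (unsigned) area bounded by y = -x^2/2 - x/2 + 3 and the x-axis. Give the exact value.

The curve meets the x-axis where -x^2/2 - x/2 + 3 = 0, i.e. -(x - 2)*(x + 3)/2 = 0, at x = -3, 2.
On [-3, 2] the curve lies above the axis; ∫[-3,2] (-x^2/2 - x/2 + 3) dx = 125/12, giving area 125/12.

125/12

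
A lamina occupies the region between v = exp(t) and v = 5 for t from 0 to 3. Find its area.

The difference (exp(t)) - (5) = exp(t) - 5 changes sign at t = log(5) inside [0, 3], so split the integral there.
∫[0,log(5)] (exp(t) - 5) dt = 4 - log(3125); the area of that piece is -4 + log(3125).
∫[log(5),3] (exp(t) - 5) dt = -20 + 5*log(5) + exp(3).
Total area = (-4 + log(3125)) + (-20 + 5*log(5) + exp(3)) = -24 + 10*log(5) + exp(3).

-24 + 10*log(5) + exp(3)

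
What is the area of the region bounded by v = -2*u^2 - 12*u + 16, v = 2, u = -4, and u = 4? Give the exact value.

620/3

The difference (-2*u^2 - 12*u + 16) - (2) = -2*u^2 - 12*u + 14 changes sign at u = 1 inside [-4, 4], so split the integral there.
∫[-4,1] (-2*u^2 - 12*u + 14) du = 350/3.
∫[1,4] (-2*u^2 - 12*u + 14) du = -90; the area of that piece is 90.
Total area = 350/3 + 90 = 620/3.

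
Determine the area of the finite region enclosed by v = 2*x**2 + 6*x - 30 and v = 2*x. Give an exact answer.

Set the curves equal: 2*x**2 + 6*x - 30 = 2*x, so 2*x**2 + 4*x - 30 = 0, which factors as 2*(x - 3)*(x + 5) = 0. The curves meet at x = -5, 3.
On [-5, 3], v = 2*x is on top; that piece has area ∫[-5,3] (-(2*x**2 + 4*x - 30)) dx = 512/3.

512/3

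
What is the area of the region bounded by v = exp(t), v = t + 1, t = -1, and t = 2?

-9/2 - exp(-1) + exp(2)

On [-1, 2], (exp(t)) - (t + 1) = -t + exp(t) - 1 is ≥ 0 throughout, so the area is a single integral of |-t + exp(t) - 1|.
∫[-1,2] (-t + exp(t) - 1) dt = -9/2 - exp(-1) + exp(2).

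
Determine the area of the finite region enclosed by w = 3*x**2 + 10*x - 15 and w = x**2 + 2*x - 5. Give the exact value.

Set the curves equal: 3*x**2 + 10*x - 15 = x**2 + 2*x - 5, so 2*x**2 + 8*x - 10 = 0, which factors as 2*(x - 1)*(x + 5) = 0. The curves meet at x = -5, 1.
On [-5, 1], w = x**2 + 2*x - 5 is on top; that piece has area ∫[-5,1] (-(2*x**2 + 8*x - 10)) dx = 72.

72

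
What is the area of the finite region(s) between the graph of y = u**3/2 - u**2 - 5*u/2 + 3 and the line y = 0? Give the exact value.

The curve meets the u-axis where u**3/2 - u**2 - 5*u/2 + 3 = 0, i.e. (u - 3)*(u - 1)*(u + 2)/2 = 0, at u = -2, 1, 3.
On [-2, 1] the curve lies above the axis; ∫[-2,1] (u**3/2 - u**2 - 5*u/2 + 3) du = 63/8, giving area 63/8.
On [1, 3] the curve lies below the axis; ∫[1,3] (u**3/2 - u**2 - 5*u/2 + 3) du = -8/3, giving area 8/3.
Total area = 63/8 + 8/3 = 253/24.

253/24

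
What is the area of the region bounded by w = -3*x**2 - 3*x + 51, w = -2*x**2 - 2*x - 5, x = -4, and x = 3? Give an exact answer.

2191/6

On [-4, 3], (-3*x**2 - 3*x + 51) - (-2*x**2 - 2*x - 5) = -x**2 - x + 56 is ≥ 0 throughout, so the area is a single integral of |-x**2 - x + 56|.
∫[-4,3] (-x**2 - x + 56) dx = 2191/6.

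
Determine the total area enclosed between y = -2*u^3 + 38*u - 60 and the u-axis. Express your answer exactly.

The curve meets the u-axis where -2*u^3 + 38*u - 60 = 0, i.e. -2*(u - 3)*(u - 2)*(u + 5) = 0, at u = -5, 2, 3.
On [-5, 2] the curve lies below the axis; ∫[-5,2] (-2*u^3 + 38*u - 60) du = -1029/2, giving area 1029/2.
On [2, 3] the curve lies above the axis; ∫[2,3] (-2*u^3 + 38*u - 60) du = 5/2, giving area 5/2.
Total area = 1029/2 + 5/2 = 517.

517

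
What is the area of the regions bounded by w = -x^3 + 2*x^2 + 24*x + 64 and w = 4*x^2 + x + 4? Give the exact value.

5137/12

Set the curves equal: -x^3 + 2*x^2 + 24*x + 64 = 4*x^2 + x + 4, so -x^3 - 2*x^2 + 23*x + 60 = 0, which factors as -(x - 5)*(x + 3)*(x + 4) = 0. The curves meet at x = -4, -3, 5.
On [-4, -3], w = 4*x^2 + x + 4 is on top; that piece has area ∫[-4,-3] (-(-x^3 - 2*x^2 + 23*x + 60)) dx = 17/12.
On [-3, 5], w = -x^3 + 2*x^2 + 24*x + 64 is on top; that piece has area ∫[-3,5] (-x^3 - 2*x^2 + 23*x + 60) dx = 1280/3.
Total enclosed area = 17/12 + 1280/3 = 5137/12.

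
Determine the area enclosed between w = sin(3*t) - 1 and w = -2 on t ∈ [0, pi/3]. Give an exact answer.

On [0, pi/3], (sin(3*t) - 1) - (-2) = sin(3*t) + 1 is ≥ 0 throughout, so the area is a single integral of |sin(3*t) + 1|.
∫[0,pi/3] (sin(3*t) + 1) dt = 2/3 + pi/3.

2/3 + pi/3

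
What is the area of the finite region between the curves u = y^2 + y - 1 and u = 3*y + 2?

Both boundary curves give u as a function of y, so integrate with respect to y. Setting them equal: y^2 - 2*y - 3 = 0, i.e. (y - 3)*(y + 1) = 0, so they meet at y = -1, 3.
For y in [-1, 3], u = y^2 + y - 1 is on the left; area = ∫[-1,3] (-(y^2 - 2*y - 3)) dy = 32/3.

32/3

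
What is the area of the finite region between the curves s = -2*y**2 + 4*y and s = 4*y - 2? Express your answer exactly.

8/3

Both boundary curves give s as a function of y, so integrate with respect to y. Setting them equal: -2*y**2 + 2 = 0, i.e. -2*(y - 1)*(y + 1) = 0, so they meet at y = -1, 1.
For y in [-1, 1], s = -2*y**2 + 4*y is on the right; area = ∫[-1,1] (-2*y**2 + 2) dy = 8/3.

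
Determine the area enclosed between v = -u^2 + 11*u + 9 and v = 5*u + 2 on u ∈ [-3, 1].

32

The difference (-u^2 + 11*u + 9) - (5*u + 2) = -u^2 + 6*u + 7 changes sign at u = -1 inside [-3, 1], so split the integral there.
∫[-3,-1] (-u^2 + 6*u + 7) du = -56/3; the area of that piece is 56/3.
∫[-1,1] (-u^2 + 6*u + 7) du = 40/3.
Total area = 56/3 + 40/3 = 32.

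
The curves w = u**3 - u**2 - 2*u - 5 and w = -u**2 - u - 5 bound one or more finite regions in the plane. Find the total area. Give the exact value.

1/2

Set the curves equal: u**3 - u**2 - 2*u - 5 = -u**2 - u - 5, so u**3 - u = 0, which factors as u*(u - 1)*(u + 1) = 0. The curves meet at u = -1, 0, 1.
On [-1, 0], w = u**3 - u**2 - 2*u - 5 is on top; that piece has area ∫[-1,0] (u**3 - u) du = 1/4.
On [0, 1], w = -u**2 - u - 5 is on top; that piece has area ∫[0,1] (-(u**3 - u)) du = 1/4.
Total enclosed area = 1/4 + 1/4 = 1/2.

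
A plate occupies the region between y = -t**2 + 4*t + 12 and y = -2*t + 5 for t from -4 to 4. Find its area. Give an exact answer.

The difference (-t**2 + 4*t + 12) - (-2*t + 5) = -t**2 + 6*t + 7 changes sign at t = -1 inside [-4, 4], so split the integral there.
∫[-4,-1] (-t**2 + 6*t + 7) dt = -45; the area of that piece is 45.
∫[-1,4] (-t**2 + 6*t + 7) dt = 175/3.
Total area = 45 + 175/3 = 310/3.

310/3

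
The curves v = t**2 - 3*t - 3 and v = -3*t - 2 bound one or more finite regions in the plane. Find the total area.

Set the curves equal: t**2 - 3*t - 3 = -3*t - 2, so t**2 - 1 = 0, which factors as (t - 1)*(t + 1) = 0. The curves meet at t = -1, 1.
On [-1, 1], v = -3*t - 2 is on top; that piece has area ∫[-1,1] (-(t**2 - 1)) dt = 4/3.

4/3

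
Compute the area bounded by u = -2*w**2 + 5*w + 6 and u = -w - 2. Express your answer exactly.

Both boundary curves give u as a function of w, so integrate with respect to w. Setting them equal: -2*w**2 + 6*w + 8 = 0, i.e. -2*(w - 4)*(w + 1) = 0, so they meet at w = -1, 4.
For w in [-1, 4], u = -2*w**2 + 5*w + 6 is on the right; area = ∫[-1,4] (-2*w**2 + 6*w + 8) dw = 125/3.

125/3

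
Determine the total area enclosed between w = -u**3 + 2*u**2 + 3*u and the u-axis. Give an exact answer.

71/6

The curve meets the u-axis where -u**3 + 2*u**2 + 3*u = 0, i.e. -u*(u - 3)*(u + 1) = 0, at u = -1, 0, 3.
On [-1, 0] the curve lies below the axis; ∫[-1,0] (-u**3 + 2*u**2 + 3*u) du = -7/12, giving area 7/12.
On [0, 3] the curve lies above the axis; ∫[0,3] (-u**3 + 2*u**2 + 3*u) du = 45/4, giving area 45/4.
Total area = 7/12 + 45/4 = 71/6.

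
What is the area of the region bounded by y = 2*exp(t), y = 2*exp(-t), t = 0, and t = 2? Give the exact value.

On [0, 2], (2*exp(t)) - (2*exp(-t)) = 2*exp(t) - 2*exp(-t) is ≥ 0 throughout, so the area is a single integral of |2*exp(t) - 2*exp(-t)|.
∫[0,2] (2*exp(t) - 2*exp(-t)) dt = -4 + 2*exp(-2) + 2*exp(2).

-4 + 2*exp(-2) + 2*exp(2)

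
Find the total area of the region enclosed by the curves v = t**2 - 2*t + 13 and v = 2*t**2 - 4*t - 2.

256/3

Set the curves equal: t**2 - 2*t + 13 = 2*t**2 - 4*t - 2, so -t**2 + 2*t + 15 = 0, which factors as -(t - 5)*(t + 3) = 0. The curves meet at t = -3, 5.
On [-3, 5], v = t**2 - 2*t + 13 is on top; that piece has area ∫[-3,5] (-t**2 + 2*t + 15) dt = 256/3.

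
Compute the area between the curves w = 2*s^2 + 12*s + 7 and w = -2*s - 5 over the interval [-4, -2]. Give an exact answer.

68/3

On [-4, -2], (2*s^2 + 12*s + 7) - (-2*s - 5) = 2*s^2 + 14*s + 12 is ≤ 0 throughout, so the area is a single integral of |2*s^2 + 14*s + 12|.
∫[-4,-2] (2*s^2 + 14*s + 12) ds = -68/3; the area of that piece is 68/3.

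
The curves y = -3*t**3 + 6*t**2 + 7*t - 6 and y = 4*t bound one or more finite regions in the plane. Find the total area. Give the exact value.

37/4

Set the curves equal: -3*t**3 + 6*t**2 + 7*t - 6 = 4*t, so -3*t**3 + 6*t**2 + 3*t - 6 = 0, which factors as -3*(t - 2)*(t - 1)*(t + 1) = 0. The curves meet at t = -1, 1, 2.
On [-1, 1], y = 4*t is on top; that piece has area ∫[-1,1] (-(-3*t**3 + 6*t**2 + 3*t - 6)) dt = 8.
On [1, 2], y = -3*t**3 + 6*t**2 + 7*t - 6 is on top; that piece has area ∫[1,2] (-3*t**3 + 6*t**2 + 3*t - 6) dt = 5/4.
Total enclosed area = 8 + 5/4 = 37/4.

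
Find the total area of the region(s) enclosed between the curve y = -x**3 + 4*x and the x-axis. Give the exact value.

The curve meets the x-axis where -x**3 + 4*x = 0, i.e. -x*(x - 2)*(x + 2) = 0, at x = -2, 0, 2.
On [-2, 0] the curve lies below the axis; ∫[-2,0] (-x**3 + 4*x) dx = -4, giving area 4.
On [0, 2] the curve lies above the axis; ∫[0,2] (-x**3 + 4*x) dx = 4, giving area 4.
Total area = 4 + 4 = 8.

8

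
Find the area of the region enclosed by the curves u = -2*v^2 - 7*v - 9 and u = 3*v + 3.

1/3

Both boundary curves give u as a function of v, so integrate with respect to v. Setting them equal: -2*v^2 - 10*v - 12 = 0, i.e. -2*(v + 2)*(v + 3) = 0, so they meet at v = -3, -2.
For v in [-3, -2], u = -2*v^2 - 7*v - 9 is on the right; area = ∫[-3,-2] (-2*v^2 - 10*v - 12) dv = 1/3.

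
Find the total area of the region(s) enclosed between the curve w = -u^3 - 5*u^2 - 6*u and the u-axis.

37/12

The curve meets the u-axis where -u^3 - 5*u^2 - 6*u = 0, i.e. -u*(u + 2)*(u + 3) = 0, at u = -3, -2, 0.
On [-3, -2] the curve lies below the axis; ∫[-3,-2] (-u^3 - 5*u^2 - 6*u) du = -5/12, giving area 5/12.
On [-2, 0] the curve lies above the axis; ∫[-2,0] (-u^3 - 5*u^2 - 6*u) du = 8/3, giving area 8/3.
Total area = 5/12 + 8/3 = 37/12.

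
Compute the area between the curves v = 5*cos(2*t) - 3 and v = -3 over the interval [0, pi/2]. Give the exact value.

The difference (5*cos(2*t) - 3) - (-3) = 5*cos(2*t) changes sign at t = pi/4 inside [0, pi/2], so split the integral there.
∫[0,pi/4] (5*cos(2*t)) dt = 5/2.
∫[pi/4,pi/2] (5*cos(2*t)) dt = -5/2; the area of that piece is 5/2.
Total area = 5/2 + 5/2 = 5.

5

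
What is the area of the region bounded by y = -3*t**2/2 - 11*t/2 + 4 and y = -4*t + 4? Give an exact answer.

1/4

Set the curves equal: -3*t**2/2 - 11*t/2 + 4 = -4*t + 4, so -3*t**2/2 - 3*t/2 = 0, which factors as -3*t*(t + 1)/2 = 0. The curves meet at t = -1, 0.
On [-1, 0], y = -3*t**2/2 - 11*t/2 + 4 is on top; that piece has area ∫[-1,0] (-3*t**2/2 - 3*t/2) dt = 1/4.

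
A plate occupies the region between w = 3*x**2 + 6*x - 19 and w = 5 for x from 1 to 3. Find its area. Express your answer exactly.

The difference (3*x**2 + 6*x - 19) - (5) = 3*x**2 + 6*x - 24 changes sign at x = 2 inside [1, 3], so split the integral there.
∫[1,2] (3*x**2 + 6*x - 24) dx = -8; the area of that piece is 8.
∫[2,3] (3*x**2 + 6*x - 24) dx = 10.
Total area = 8 + 10 = 18.

18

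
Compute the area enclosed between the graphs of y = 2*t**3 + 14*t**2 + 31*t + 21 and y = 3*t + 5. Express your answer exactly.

37/6

Set the curves equal: 2*t**3 + 14*t**2 + 31*t + 21 = 3*t + 5, so 2*t**3 + 14*t**2 + 28*t + 16 = 0, which factors as 2*(t + 1)*(t + 2)*(t + 4) = 0. The curves meet at t = -4, -2, -1.
On [-4, -2], y = 2*t**3 + 14*t**2 + 31*t + 21 is on top; that piece has area ∫[-4,-2] (2*t**3 + 14*t**2 + 28*t + 16) dt = 16/3.
On [-2, -1], y = 3*t + 5 is on top; that piece has area ∫[-2,-1] (-(2*t**3 + 14*t**2 + 28*t + 16)) dt = 5/6.
Total enclosed area = 16/3 + 5/6 = 37/6.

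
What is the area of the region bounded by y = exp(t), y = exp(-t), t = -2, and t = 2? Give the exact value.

-4 + 2*exp(-2) + 2*exp(2)

The difference (exp(t)) - (exp(-t)) = exp(t) - exp(-t) changes sign at t = 0 inside [-2, 2], so split the integral there.
∫[-2,0] (exp(t) - exp(-t)) dt = -exp(2) - exp(-2) + 2; the area of that piece is -2 + exp(-2) + exp(2).
∫[0,2] (exp(t) - exp(-t)) dt = -2 + exp(-2) + exp(2).
Total area = (-2 + exp(-2) + exp(2)) + (-2 + exp(-2) + exp(2)) = -4 + 2*exp(-2) + 2*exp(2).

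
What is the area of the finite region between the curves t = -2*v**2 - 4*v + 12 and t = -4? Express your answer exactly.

72

Both boundary curves give t as a function of v, so integrate with respect to v. Setting them equal: -2*v**2 - 4*v + 16 = 0, i.e. -2*(v - 2)*(v + 4) = 0, so they meet at v = -4, 2.
For v in [-4, 2], t = -2*v**2 - 4*v + 12 is on the right; area = ∫[-4,2] (-2*v**2 - 4*v + 16) dv = 72.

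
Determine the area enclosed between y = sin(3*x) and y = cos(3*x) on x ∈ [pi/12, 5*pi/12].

On [pi/12, 5*pi/12], (sin(3*x)) - (cos(3*x)) = sin(3*x) - cos(3*x) is ≥ 0 throughout, so the area is a single integral of |sin(3*x) - cos(3*x)|.
∫[pi/12,5*pi/12] (sin(3*x) - cos(3*x)) dx = 2*sqrt(2)/3.

2*sqrt(2)/3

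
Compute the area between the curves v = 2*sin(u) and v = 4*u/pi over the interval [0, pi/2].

2 - pi/2

On [0, pi/2], (2*sin(u)) - (4*u/pi) = -4*u/pi + 2*sin(u) is ≥ 0 throughout, so the area is a single integral of |-4*u/pi + 2*sin(u)|.
∫[0,pi/2] (-4*u/pi + 2*sin(u)) du = 2 - pi/2.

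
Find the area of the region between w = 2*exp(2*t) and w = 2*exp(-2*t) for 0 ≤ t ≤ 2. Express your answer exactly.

-2 + exp(-4) + exp(4)

On [0, 2], (2*exp(2*t)) - (2*exp(-2*t)) = 2*exp(2*t) - 2*exp(-2*t) is ≥ 0 throughout, so the area is a single integral of |2*exp(2*t) - 2*exp(-2*t)|.
∫[0,2] (2*exp(2*t) - 2*exp(-2*t)) dt = -2 + exp(-4) + exp(4).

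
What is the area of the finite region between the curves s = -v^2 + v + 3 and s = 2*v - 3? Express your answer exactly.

125/6

Both boundary curves give s as a function of v, so integrate with respect to v. Setting them equal: -v^2 - v + 6 = 0, i.e. -(v - 2)*(v + 3) = 0, so they meet at v = -3, 2.
For v in [-3, 2], s = -v^2 + v + 3 is on the right; area = ∫[-3,2] (-v^2 - v + 6) dv = 125/6.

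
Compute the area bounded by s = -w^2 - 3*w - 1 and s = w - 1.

Both boundary curves give s as a function of w, so integrate with respect to w. Setting them equal: -w^2 - 4*w = 0, i.e. -w*(w + 4) = 0, so they meet at w = -4, 0.
For w in [-4, 0], s = -w^2 - 3*w - 1 is on the right; area = ∫[-4,0] (-w^2 - 4*w) dw = 32/3.

32/3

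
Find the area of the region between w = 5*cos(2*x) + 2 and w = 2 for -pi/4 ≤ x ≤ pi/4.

5

On [-pi/4, pi/4], (5*cos(2*x) + 2) - (2) = 5*cos(2*x) is ≥ 0 throughout, so the area is a single integral of |5*cos(2*x)|.
∫[-pi/4,pi/4] (5*cos(2*x)) dx = 5.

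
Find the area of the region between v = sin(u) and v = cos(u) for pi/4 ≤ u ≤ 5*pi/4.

2*sqrt(2)

On [pi/4, 5*pi/4], (sin(u)) - (cos(u)) = sin(u) - cos(u) is ≥ 0 throughout, so the area is a single integral of |sin(u) - cos(u)|.
∫[pi/4,5*pi/4] (sin(u) - cos(u)) du = 2*sqrt(2).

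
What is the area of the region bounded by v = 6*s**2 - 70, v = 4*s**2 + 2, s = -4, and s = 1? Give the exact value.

950/3

On [-4, 1], (6*s**2 - 70) - (4*s**2 + 2) = 2*s**2 - 72 is ≤ 0 throughout, so the area is a single integral of |2*s**2 - 72|.
∫[-4,1] (2*s**2 - 72) ds = -950/3; the area of that piece is 950/3.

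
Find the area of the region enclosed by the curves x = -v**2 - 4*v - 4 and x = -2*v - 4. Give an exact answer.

4/3

Both boundary curves give x as a function of v, so integrate with respect to v. Setting them equal: -v**2 - 2*v = 0, i.e. -v*(v + 2) = 0, so they meet at v = -2, 0.
For v in [-2, 0], x = -v**2 - 4*v - 4 is on the right; area = ∫[-2,0] (-v**2 - 2*v) dv = 4/3.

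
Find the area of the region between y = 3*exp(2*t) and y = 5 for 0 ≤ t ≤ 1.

The difference (3*exp(2*t)) - (5) = 3*exp(2*t) - 5 changes sign at t = -log(3)/2 + log(5)/2 inside [0, 1], so split the integral there.
∫[0,-log(3)/2 + log(5)/2] (3*exp(2*t) - 5) dt = log(9*sqrt(15)/125) + 1; the area of that piece is -1 + log(25*sqrt(15)/27).
∫[-log(3)/2 + log(5)/2,1] (3*exp(2*t) - 5) dt = -15/2 - 5*log(3)/2 + 5*log(5)/2 + 3*exp(2)/2.
Total area = (-1 + log(25*sqrt(15)/27)) + (-15/2 - 5*log(3)/2 + 5*log(5)/2 + 3*exp(2)/2) = -17/2 - 11*log(3)/2 + log(15)/2 + 9*log(5)/2 + 3*exp(2)/2.

-17/2 - 11*log(3)/2 + log(15)/2 + 9*log(5)/2 + 3*exp(2)/2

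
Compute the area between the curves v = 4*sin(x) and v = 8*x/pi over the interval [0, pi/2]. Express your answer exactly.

On [0, pi/2], (4*sin(x)) - (8*x/pi) = -8*x/pi + 4*sin(x) is ≥ 0 throughout, so the area is a single integral of |-8*x/pi + 4*sin(x)|.
∫[0,pi/2] (-8*x/pi + 4*sin(x)) dx = 4 - pi.

4 - pi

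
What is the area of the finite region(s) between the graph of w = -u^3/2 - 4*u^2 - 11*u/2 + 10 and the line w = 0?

The curve meets the u-axis where -u^3/2 - 4*u^2 - 11*u/2 + 10 = 0, i.e. -(u - 1)*(u + 4)*(u + 5)/2 = 0, at u = -5, -4, 1.
On [-5, -4] the curve lies below the axis; ∫[-5,-4] (-u^3/2 - 4*u^2 - 11*u/2 + 10) du = -11/24, giving area 11/24.
On [-4, 1] the curve lies above the axis; ∫[-4,1] (-u^3/2 - 4*u^2 - 11*u/2 + 10) du = 875/24, giving area 875/24.
Total area = 11/24 + 875/24 = 443/12.

443/12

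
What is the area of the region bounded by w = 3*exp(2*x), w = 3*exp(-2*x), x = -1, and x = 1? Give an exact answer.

-6 + 3*exp(-2) + 3*exp(2)

The difference (3*exp(2*x)) - (3*exp(-2*x)) = 3*exp(2*x) - 3*exp(-2*x) changes sign at x = 0 inside [-1, 1], so split the integral there.
∫[-1,0] (3*exp(2*x) - 3*exp(-2*x)) dx = -3*exp(2)/2 - 3*exp(-2)/2 + 3; the area of that piece is -3 + 3*exp(-2)/2 + 3*exp(2)/2.
∫[0,1] (3*exp(2*x) - 3*exp(-2*x)) dx = -3 + 3*exp(-2)/2 + 3*exp(2)/2.
Total area = (-3 + 3*exp(-2)/2 + 3*exp(2)/2) + (-3 + 3*exp(-2)/2 + 3*exp(2)/2) = -6 + 3*exp(-2) + 3*exp(2).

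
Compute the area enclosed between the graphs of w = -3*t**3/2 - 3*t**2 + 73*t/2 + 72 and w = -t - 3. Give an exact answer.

Set the curves equal: -3*t**3/2 - 3*t**2 + 73*t/2 + 72 = -t - 3, so -3*t**3/2 - 3*t**2 + 75*t/2 + 75 = 0, which factors as -3*(t - 5)*(t + 2)*(t + 5)/2 = 0. The curves meet at t = -5, -2, 5.
On [-5, -2], w = -t - 3 is on top; that piece has area ∫[-5,-2] (-(-3*t**3/2 - 3*t**2 + 75*t/2 + 75)) dt = 459/8.
On [-2, 5], w = -3*t**3/2 - 3*t**2 + 73*t/2 + 72 is on top; that piece has area ∫[-2,5] (-3*t**3/2 - 3*t**2 + 75*t/2 + 75) dt = 4459/8.
Total enclosed area = 459/8 + 4459/8 = 2459/4.

2459/4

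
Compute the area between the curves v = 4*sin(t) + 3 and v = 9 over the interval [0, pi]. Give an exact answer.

On [0, pi], (4*sin(t) + 3) - (9) = 4*sin(t) - 6 is ≤ 0 throughout, so the area is a single integral of |4*sin(t) - 6|.
∫[0,pi] (4*sin(t) - 6) dt = 8 - 6*pi; the area of that piece is -8 + 6*pi.

-8 + 6*pi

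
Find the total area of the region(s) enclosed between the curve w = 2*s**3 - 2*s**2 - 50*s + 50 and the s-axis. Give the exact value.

The curve meets the s-axis where 2*s**3 - 2*s**2 - 50*s + 50 = 0, i.e. 2*(s - 5)*(s - 1)*(s + 5) = 0, at s = -5, 1, 5.
On [-5, 1] the curve lies above the axis; ∫[-5,1] (2*s**3 - 2*s**2 - 50*s + 50) ds = 504, giving area 504.
On [1, 5] the curve lies below the axis; ∫[1,5] (2*s**3 - 2*s**2 - 50*s + 50) ds = -512/3, giving area 512/3.
Total area = 504 + 512/3 = 2024/3.

2024/3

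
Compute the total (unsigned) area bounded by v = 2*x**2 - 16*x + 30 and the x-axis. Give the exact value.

8/3

The curve meets the x-axis where 2*x**2 - 16*x + 30 = 0, i.e. 2*(x - 5)*(x - 3) = 0, at x = 3, 5.
On [3, 5] the curve lies below the axis; ∫[3,5] (2*x**2 - 16*x + 30) dx = -8/3, giving area 8/3.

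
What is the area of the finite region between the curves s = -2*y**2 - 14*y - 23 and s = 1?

1/3

Both boundary curves give s as a function of y, so integrate with respect to y. Setting them equal: -2*y**2 - 14*y - 24 = 0, i.e. -2*(y + 3)*(y + 4) = 0, so they meet at y = -4, -3.
For y in [-4, -3], s = -2*y**2 - 14*y - 23 is on the right; area = ∫[-4,-3] (-2*y**2 - 14*y - 24) dy = 1/3.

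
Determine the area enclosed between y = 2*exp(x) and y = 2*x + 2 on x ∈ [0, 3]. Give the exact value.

-17 + 2*exp(3)

On [0, 3], (2*exp(x)) - (2*x + 2) = -2*x + 2*exp(x) - 2 is ≥ 0 throughout, so the area is a single integral of |-2*x + 2*exp(x) - 2|.
∫[0,3] (-2*x + 2*exp(x) - 2) dx = -17 + 2*exp(3).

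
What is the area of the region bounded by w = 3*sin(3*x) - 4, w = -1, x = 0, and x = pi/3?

On [0, pi/3], (3*sin(3*x) - 4) - (-1) = 3*sin(3*x) - 3 is ≤ 0 throughout, so the area is a single integral of |3*sin(3*x) - 3|.
∫[0,pi/3] (3*sin(3*x) - 3) dx = 2 - pi; the area of that piece is -2 + pi.

-2 + pi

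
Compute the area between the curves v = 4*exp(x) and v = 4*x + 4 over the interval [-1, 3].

On [-1, 3], (4*exp(x)) - (4*x + 4) = -4*x + 4*exp(x) - 4 is ≥ 0 throughout, so the area is a single integral of |-4*x + 4*exp(x) - 4|.
∫[-1,3] (-4*x + 4*exp(x) - 4) dx = -32 - 4*exp(-1) + 4*exp(3).

-32 - 4*exp(-1) + 4*exp(3)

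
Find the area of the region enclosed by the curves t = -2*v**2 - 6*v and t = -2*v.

8/3

Both boundary curves give t as a function of v, so integrate with respect to v. Setting them equal: -2*v**2 - 4*v = 0, i.e. -2*v*(v + 2) = 0, so they meet at v = -2, 0.
For v in [-2, 0], t = -2*v**2 - 6*v is on the right; area = ∫[-2,0] (-2*v**2 - 4*v) dv = 8/3.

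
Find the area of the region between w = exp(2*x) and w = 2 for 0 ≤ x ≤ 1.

-7/2 + 2*log(2) + exp(2)/2

The difference (exp(2*x)) - (2) = exp(2*x) - 2 changes sign at x = log(2)/2 inside [0, 1], so split the integral there.
∫[0,log(2)/2] (exp(2*x) - 2) dx = 1/2 - log(2); the area of that piece is -1/2 + log(2).
∫[log(2)/2,1] (exp(2*x) - 2) dx = -3 + log(2) + exp(2)/2.
Total area = (-1/2 + log(2)) + (-3 + log(2) + exp(2)/2) = -7/2 + 2*log(2) + exp(2)/2.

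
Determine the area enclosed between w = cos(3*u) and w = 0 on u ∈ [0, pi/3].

The difference (cos(3*u)) - (0) = cos(3*u) changes sign at u = pi/6 inside [0, pi/3], so split the integral there.
∫[0,pi/6] (cos(3*u)) du = 1/3.
∫[pi/6,pi/3] (cos(3*u)) du = -1/3; the area of that piece is 1/3.
Total area = 1/3 + 1/3 = 2/3.

2/3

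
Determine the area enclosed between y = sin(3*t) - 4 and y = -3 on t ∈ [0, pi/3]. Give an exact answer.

On [0, pi/3], (sin(3*t) - 4) - (-3) = sin(3*t) - 1 is ≤ 0 throughout, so the area is a single integral of |sin(3*t) - 1|.
∫[0,pi/3] (sin(3*t) - 1) dt = 2/3 - pi/3; the area of that piece is -2/3 + pi/3.

-2/3 + pi/3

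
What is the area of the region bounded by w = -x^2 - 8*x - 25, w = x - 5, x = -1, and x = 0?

95/6

On [-1, 0], (-x^2 - 8*x - 25) - (x - 5) = -x^2 - 9*x - 20 is ≤ 0 throughout, so the area is a single integral of |-x^2 - 9*x - 20|.
∫[-1,0] (-x^2 - 9*x - 20) dx = -95/6; the area of that piece is 95/6.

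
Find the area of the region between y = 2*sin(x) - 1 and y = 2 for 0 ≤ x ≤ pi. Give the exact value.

On [0, pi], (2*sin(x) - 1) - (2) = 2*sin(x) - 3 is ≤ 0 throughout, so the area is a single integral of |2*sin(x) - 3|.
∫[0,pi] (2*sin(x) - 3) dx = 4 - 3*pi; the area of that piece is -4 + 3*pi.

-4 + 3*pi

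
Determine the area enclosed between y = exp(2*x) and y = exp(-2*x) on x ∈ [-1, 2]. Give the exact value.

-2 + exp(-4)/2 + exp(-2)/2 + exp(2)/2 + exp(4)/2

The difference (exp(2*x)) - (exp(-2*x)) = exp(2*x) - exp(-2*x) changes sign at x = 0 inside [-1, 2], so split the integral there.
∫[-1,0] (exp(2*x) - exp(-2*x)) dx = -exp(2)/2 - exp(-2)/2 + 1; the area of that piece is -1 + exp(-2)/2 + exp(2)/2.
∫[0,2] (exp(2*x) - exp(-2*x)) dx = -1 + exp(-4)/2 + exp(4)/2.
Total area = (-1 + exp(-2)/2 + exp(2)/2) + (-1 + exp(-4)/2 + exp(4)/2) = -2 + exp(-4)/2 + exp(-2)/2 + exp(2)/2 + exp(4)/2.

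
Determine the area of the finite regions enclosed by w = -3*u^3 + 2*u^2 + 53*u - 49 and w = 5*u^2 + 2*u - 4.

Set the curves equal: -3*u^3 + 2*u^2 + 53*u - 49 = 5*u^2 + 2*u - 4, so -3*u^3 - 3*u^2 + 51*u - 45 = 0, which factors as -3*(u - 3)*(u - 1)*(u + 5) = 0. The curves meet at u = -5, 1, 3.
On [-5, 1], w = 5*u^2 + 2*u - 4 is on top; that piece has area ∫[-5,1] (-(-3*u^3 - 3*u^2 + 51*u - 45)) du = 540.
On [1, 3], w = -3*u^3 + 2*u^2 + 53*u - 49 is on top; that piece has area ∫[1,3] (-3*u^3 - 3*u^2 + 51*u - 45) du = 28.
Total enclosed area = 540 + 28 = 568.

568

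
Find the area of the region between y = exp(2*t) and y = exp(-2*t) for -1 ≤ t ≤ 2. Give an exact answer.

The difference (exp(2*t)) - (exp(-2*t)) = exp(2*t) - exp(-2*t) changes sign at t = 0 inside [-1, 2], so split the integral there.
∫[-1,0] (exp(2*t) - exp(-2*t)) dt = -exp(2)/2 - exp(-2)/2 + 1; the area of that piece is -1 + exp(-2)/2 + exp(2)/2.
∫[0,2] (exp(2*t) - exp(-2*t)) dt = -1 + exp(-4)/2 + exp(4)/2.
Total area = (-1 + exp(-2)/2 + exp(2)/2) + (-1 + exp(-4)/2 + exp(4)/2) = -2 + exp(-4)/2 + exp(-2)/2 + exp(2)/2 + exp(4)/2.

-2 + exp(-4)/2 + exp(-2)/2 + exp(2)/2 + exp(4)/2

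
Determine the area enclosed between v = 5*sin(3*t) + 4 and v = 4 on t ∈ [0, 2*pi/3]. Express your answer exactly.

20/3

The difference (5*sin(3*t) + 4) - (4) = 5*sin(3*t) changes sign at t = pi/3 inside [0, 2*pi/3], so split the integral there.
∫[0,pi/3] (5*sin(3*t)) dt = 10/3.
∫[pi/3,2*pi/3] (5*sin(3*t)) dt = -10/3; the area of that piece is 10/3.
Total area = 10/3 + 10/3 = 20/3.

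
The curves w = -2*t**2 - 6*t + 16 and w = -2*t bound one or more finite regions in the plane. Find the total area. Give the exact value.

Set the curves equal: -2*t**2 - 6*t + 16 = -2*t, so -2*t**2 - 4*t + 16 = 0, which factors as -2*(t - 2)*(t + 4) = 0. The curves meet at t = -4, 2.
On [-4, 2], w = -2*t**2 - 6*t + 16 is on top; that piece has area ∫[-4,2] (-2*t**2 - 4*t + 16) dt = 72.

72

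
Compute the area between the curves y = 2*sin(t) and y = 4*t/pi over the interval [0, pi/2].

2 - pi/2

On [0, pi/2], (2*sin(t)) - (4*t/pi) = -4*t/pi + 2*sin(t) is ≥ 0 throughout, so the area is a single integral of |-4*t/pi + 2*sin(t)|.
∫[0,pi/2] (-4*t/pi + 2*sin(t)) dt = 2 - pi/2.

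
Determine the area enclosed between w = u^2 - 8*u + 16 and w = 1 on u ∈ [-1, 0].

On [-1, 0], (u^2 - 8*u + 16) - (1) = u^2 - 8*u + 15 is ≥ 0 throughout, so the area is a single integral of |u^2 - 8*u + 15|.
∫[-1,0] (u^2 - 8*u + 15) du = 58/3.

58/3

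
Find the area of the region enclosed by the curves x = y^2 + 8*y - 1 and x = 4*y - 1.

Both boundary curves give x as a function of y, so integrate with respect to y. Setting them equal: y^2 + 4*y = 0, i.e. y*(y + 4) = 0, so they meet at y = -4, 0.
For y in [-4, 0], x = y^2 + 8*y - 1 is on the left; area = ∫[-4,0] (-(y^2 + 4*y)) dy = 32/3.

32/3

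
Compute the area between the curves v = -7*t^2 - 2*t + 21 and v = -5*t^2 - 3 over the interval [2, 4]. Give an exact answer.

The difference (-7*t^2 - 2*t + 21) - (-5*t^2 - 3) = -2*t^2 - 2*t + 24 changes sign at t = 3 inside [2, 4], so split the integral there.
∫[2,3] (-2*t^2 - 2*t + 24) dt = 19/3.
∫[3,4] (-2*t^2 - 2*t + 24) dt = -23/3; the area of that piece is 23/3.
Total area = 19/3 + 23/3 = 14.

14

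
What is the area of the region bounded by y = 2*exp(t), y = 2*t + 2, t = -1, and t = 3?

On [-1, 3], (2*exp(t)) - (2*t + 2) = -2*t + 2*exp(t) - 2 is ≥ 0 throughout, so the area is a single integral of |-2*t + 2*exp(t) - 2|.
∫[-1,3] (-2*t + 2*exp(t) - 2) dt = -16 - 2*exp(-1) + 2*exp(3).

-16 - 2*exp(-1) + 2*exp(3)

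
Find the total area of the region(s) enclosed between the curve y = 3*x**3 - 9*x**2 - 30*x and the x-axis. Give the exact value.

1221/4

The curve meets the x-axis where 3*x**3 - 9*x**2 - 30*x = 0, i.e. 3*x*(x - 5)*(x + 2) = 0, at x = -2, 0, 5.
On [-2, 0] the curve lies above the axis; ∫[-2,0] (3*x**3 - 9*x**2 - 30*x) dx = 24, giving area 24.
On [0, 5] the curve lies below the axis; ∫[0,5] (3*x**3 - 9*x**2 - 30*x) dx = -1125/4, giving area 1125/4.
Total area = 24 + 1125/4 = 1221/4.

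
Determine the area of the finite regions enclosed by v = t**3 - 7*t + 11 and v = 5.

Set the curves equal: t**3 - 7*t + 11 = 5, so t**3 - 7*t + 6 = 0, which factors as (t - 2)*(t - 1)*(t + 3) = 0. The curves meet at t = -3, 1, 2.
On [-3, 1], v = t**3 - 7*t + 11 is on top; that piece has area ∫[-3,1] (t**3 - 7*t + 6) dt = 32.
On [1, 2], v = 5 is on top; that piece has area ∫[1,2] (-(t**3 - 7*t + 6)) dt = 3/4.
Total enclosed area = 32 + 3/4 = 131/4.

131/4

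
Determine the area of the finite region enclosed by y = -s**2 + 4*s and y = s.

9/2

Set the curves equal: -s**2 + 4*s = s, so -s**2 + 3*s = 0, which factors as -s*(s - 3) = 0. The curves meet at s = 0, 3.
On [0, 3], y = -s**2 + 4*s is on top; that piece has area ∫[0,3] (-s**2 + 3*s) ds = 9/2.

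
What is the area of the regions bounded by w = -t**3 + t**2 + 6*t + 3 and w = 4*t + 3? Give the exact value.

37/12

Set the curves equal: -t**3 + t**2 + 6*t + 3 = 4*t + 3, so -t**3 + t**2 + 2*t = 0, which factors as -t*(t - 2)*(t + 1) = 0. The curves meet at t = -1, 0, 2.
On [-1, 0], w = 4*t + 3 is on top; that piece has area ∫[-1,0] (-(-t**3 + t**2 + 2*t)) dt = 5/12.
On [0, 2], w = -t**3 + t**2 + 6*t + 3 is on top; that piece has area ∫[0,2] (-t**3 + t**2 + 2*t) dt = 8/3.
Total enclosed area = 5/12 + 8/3 = 37/12.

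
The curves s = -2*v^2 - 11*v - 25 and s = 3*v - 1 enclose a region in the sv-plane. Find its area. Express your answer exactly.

1/3

Both boundary curves give s as a function of v, so integrate with respect to v. Setting them equal: -2*v^2 - 14*v - 24 = 0, i.e. -2*(v + 3)*(v + 4) = 0, so they meet at v = -4, -3.
For v in [-4, -3], s = -2*v^2 - 11*v - 25 is on the right; area = ∫[-4,-3] (-2*v^2 - 14*v - 24) dv = 1/3.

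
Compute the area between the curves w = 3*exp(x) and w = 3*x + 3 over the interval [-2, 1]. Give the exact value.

-9/2 - 3*exp(-2) + 3*exp(1)

On [-2, 1], (3*exp(x)) - (3*x + 3) = -3*x + 3*exp(x) - 3 is ≥ 0 throughout, so the area is a single integral of |-3*x + 3*exp(x) - 3|.
∫[-2,1] (-3*x + 3*exp(x) - 3) dx = -9/2 - 3*exp(-2) + 3*exp(1).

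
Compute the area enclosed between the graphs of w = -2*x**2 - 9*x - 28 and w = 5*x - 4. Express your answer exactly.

1/3

Set the curves equal: -2*x**2 - 9*x - 28 = 5*x - 4, so -2*x**2 - 14*x - 24 = 0, which factors as -2*(x + 3)*(x + 4) = 0. The curves meet at x = -4, -3.
On [-4, -3], w = -2*x**2 - 9*x - 28 is on top; that piece has area ∫[-4,-3] (-2*x**2 - 14*x - 24) dx = 1/3.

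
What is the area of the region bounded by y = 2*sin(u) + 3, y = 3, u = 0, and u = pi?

On [0, pi], (2*sin(u) + 3) - (3) = 2*sin(u) is ≥ 0 throughout, so the area is a single integral of |2*sin(u)|.
∫[0,pi] (2*sin(u)) du = 4.

4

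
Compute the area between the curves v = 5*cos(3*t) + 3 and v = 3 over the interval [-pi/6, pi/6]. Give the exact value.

On [-pi/6, pi/6], (5*cos(3*t) + 3) - (3) = 5*cos(3*t) is ≥ 0 throughout, so the area is a single integral of |5*cos(3*t)|.
∫[-pi/6,pi/6] (5*cos(3*t)) dt = 10/3.

10/3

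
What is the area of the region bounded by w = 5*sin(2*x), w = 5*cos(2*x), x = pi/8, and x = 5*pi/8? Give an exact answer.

On [pi/8, 5*pi/8], (5*sin(2*x)) - (5*cos(2*x)) = 5*sin(2*x) - 5*cos(2*x) is ≥ 0 throughout, so the area is a single integral of |5*sin(2*x) - 5*cos(2*x)|.
∫[pi/8,5*pi/8] (5*sin(2*x) - 5*cos(2*x)) dx = 5*sqrt(2).

5*sqrt(2)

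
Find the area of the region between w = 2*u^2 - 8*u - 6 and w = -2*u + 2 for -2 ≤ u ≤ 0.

10

The difference (2*u^2 - 8*u - 6) - (-2*u + 2) = 2*u^2 - 6*u - 8 changes sign at u = -1 inside [-2, 0], so split the integral there.
∫[-2,-1] (2*u^2 - 6*u - 8) du = 17/3.
∫[-1,0] (2*u^2 - 6*u - 8) du = -13/3; the area of that piece is 13/3.
Total area = 17/3 + 13/3 = 10.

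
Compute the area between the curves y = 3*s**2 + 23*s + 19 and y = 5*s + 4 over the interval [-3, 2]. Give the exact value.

97

The difference (3*s**2 + 23*s + 19) - (5*s + 4) = 3*s**2 + 18*s + 15 changes sign at s = -1 inside [-3, 2], so split the integral there.
∫[-3,-1] (3*s**2 + 18*s + 15) ds = -16; the area of that piece is 16.
∫[-1,2] (3*s**2 + 18*s + 15) ds = 81.
Total area = 16 + 81 = 97.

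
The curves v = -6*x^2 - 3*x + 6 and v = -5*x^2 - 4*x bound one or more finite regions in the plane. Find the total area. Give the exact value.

Set the curves equal: -6*x^2 - 3*x + 6 = -5*x^2 - 4*x, so -x^2 + x + 6 = 0, which factors as -(x - 3)*(x + 2) = 0. The curves meet at x = -2, 3.
On [-2, 3], v = -6*x^2 - 3*x + 6 is on top; that piece has area ∫[-2,3] (-x^2 + x + 6) dx = 125/6.

125/6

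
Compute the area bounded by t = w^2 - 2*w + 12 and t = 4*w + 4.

4/3

Both boundary curves give t as a function of w, so integrate with respect to w. Setting them equal: w^2 - 6*w + 8 = 0, i.e. (w - 4)*(w - 2) = 0, so they meet at w = 2, 4.
For w in [2, 4], t = w^2 - 2*w + 12 is on the left; area = ∫[2,4] (-(w^2 - 6*w + 8)) dw = 4/3.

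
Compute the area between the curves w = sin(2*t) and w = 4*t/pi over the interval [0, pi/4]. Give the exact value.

On [0, pi/4], (sin(2*t)) - (4*t/pi) = -4*t/pi + sin(2*t) is ≥ 0 throughout, so the area is a single integral of |-4*t/pi + sin(2*t)|.
∫[0,pi/4] (-4*t/pi + sin(2*t)) dt = 1/2 - pi/8.

1/2 - pi/8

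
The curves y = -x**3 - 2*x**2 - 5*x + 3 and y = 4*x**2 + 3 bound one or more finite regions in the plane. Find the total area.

Set the curves equal: -x**3 - 2*x**2 - 5*x + 3 = 4*x**2 + 3, so -x**3 - 6*x**2 - 5*x = 0, which factors as -x*(x + 1)*(x + 5) = 0. The curves meet at x = -5, -1, 0.
On [-5, -1], y = 4*x**2 + 3 is on top; that piece has area ∫[-5,-1] (-(-x**3 - 6*x**2 - 5*x)) dx = 32.
On [-1, 0], y = -x**3 - 2*x**2 - 5*x + 3 is on top; that piece has area ∫[-1,0] (-x**3 - 6*x**2 - 5*x) dx = 3/4.
Total enclosed area = 32 + 3/4 = 131/4.

131/4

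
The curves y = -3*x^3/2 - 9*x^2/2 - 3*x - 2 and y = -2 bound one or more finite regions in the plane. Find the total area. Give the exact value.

3/4

Set the curves equal: -3*x^3/2 - 9*x^2/2 - 3*x - 2 = -2, so -3*x^3/2 - 9*x^2/2 - 3*x = 0, which factors as -3*x*(x + 1)*(x + 2)/2 = 0. The curves meet at x = -2, -1, 0.
On [-2, -1], y = -2 is on top; that piece has area ∫[-2,-1] (-(-3*x^3/2 - 9*x^2/2 - 3*x)) dx = 3/8.
On [-1, 0], y = -3*x^3/2 - 9*x^2/2 - 3*x - 2 is on top; that piece has area ∫[-1,0] (-3*x^3/2 - 9*x^2/2 - 3*x) dx = 3/8.
Total enclosed area = 3/8 + 3/8 = 3/4.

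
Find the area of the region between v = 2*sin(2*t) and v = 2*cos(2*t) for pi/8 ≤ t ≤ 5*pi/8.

2*sqrt(2)

On [pi/8, 5*pi/8], (2*sin(2*t)) - (2*cos(2*t)) = 2*sin(2*t) - 2*cos(2*t) is ≥ 0 throughout, so the area is a single integral of |2*sin(2*t) - 2*cos(2*t)|.
∫[pi/8,5*pi/8] (2*sin(2*t) - 2*cos(2*t)) dt = 2*sqrt(2).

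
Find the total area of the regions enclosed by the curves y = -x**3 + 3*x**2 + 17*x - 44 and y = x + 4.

517/2

Set the curves equal: -x**3 + 3*x**2 + 17*x - 44 = x + 4, so -x**3 + 3*x**2 + 16*x - 48 = 0, which factors as -(x - 4)*(x - 3)*(x + 4) = 0. The curves meet at x = -4, 3, 4.
On [-4, 3], y = x + 4 is on top; that piece has area ∫[-4,3] (-(-x**3 + 3*x**2 + 16*x - 48)) dx = 1029/4.
On [3, 4], y = -x**3 + 3*x**2 + 17*x - 44 is on top; that piece has area ∫[3,4] (-x**3 + 3*x**2 + 16*x - 48) dx = 5/4.
Total enclosed area = 1029/4 + 5/4 = 517/2.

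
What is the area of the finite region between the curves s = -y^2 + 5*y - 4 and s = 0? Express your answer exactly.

Both boundary curves give s as a function of y, so integrate with respect to y. Setting them equal: -y^2 + 5*y - 4 = 0, i.e. -(y - 4)*(y - 1) = 0, so they meet at y = 1, 4.
For y in [1, 4], s = -y^2 + 5*y - 4 is on the right; area = ∫[1,4] (-y^2 + 5*y - 4) dy = 9/2.

9/2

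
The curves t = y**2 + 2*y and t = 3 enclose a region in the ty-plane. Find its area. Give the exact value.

32/3

Both boundary curves give t as a function of y, so integrate with respect to y. Setting them equal: y**2 + 2*y - 3 = 0, i.e. (y - 1)*(y + 3) = 0, so they meet at y = -3, 1.
For y in [-3, 1], t = y**2 + 2*y is on the left; area = ∫[-3,1] (-(y**2 + 2*y - 3)) dy = 32/3.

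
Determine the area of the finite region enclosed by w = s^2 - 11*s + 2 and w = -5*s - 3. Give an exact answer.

Set the curves equal: s^2 - 11*s + 2 = -5*s - 3, so s^2 - 6*s + 5 = 0, which factors as (s - 5)*(s - 1) = 0. The curves meet at s = 1, 5.
On [1, 5], w = -5*s - 3 is on top; that piece has area ∫[1,5] (-(s^2 - 6*s + 5)) ds = 32/3.

32/3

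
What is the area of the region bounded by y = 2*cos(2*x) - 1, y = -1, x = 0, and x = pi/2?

The difference (2*cos(2*x) - 1) - (-1) = 2*cos(2*x) changes sign at x = pi/4 inside [0, pi/2], so split the integral there.
∫[0,pi/4] (2*cos(2*x)) dx = 1.
∫[pi/4,pi/2] (2*cos(2*x)) dx = -1; the area of that piece is 1.
Total area = 1 + 1 = 2.

2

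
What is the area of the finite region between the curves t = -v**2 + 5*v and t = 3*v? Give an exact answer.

Both boundary curves give t as a function of v, so integrate with respect to v. Setting them equal: -v**2 + 2*v = 0, i.e. -v*(v - 2) = 0, so they meet at v = 0, 2.
For v in [0, 2], t = -v**2 + 5*v is on the right; area = ∫[0,2] (-v**2 + 2*v) dv = 4/3.

4/3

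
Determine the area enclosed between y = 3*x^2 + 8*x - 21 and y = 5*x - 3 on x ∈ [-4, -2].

The difference (3*x^2 + 8*x - 21) - (5*x - 3) = 3*x^2 + 3*x - 18 changes sign at x = -3 inside [-4, -2], so split the integral there.
∫[-4,-3] (3*x^2 + 3*x - 18) dx = 17/2.
∫[-3,-2] (3*x^2 + 3*x - 18) dx = -13/2; the area of that piece is 13/2.
Total area = 17/2 + 13/2 = 15.

15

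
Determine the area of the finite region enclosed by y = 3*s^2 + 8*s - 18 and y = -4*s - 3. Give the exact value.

Set the curves equal: 3*s^2 + 8*s - 18 = -4*s - 3, so 3*s^2 + 12*s - 15 = 0, which factors as 3*(s - 1)*(s + 5) = 0. The curves meet at s = -5, 1.
On [-5, 1], y = -4*s - 3 is on top; that piece has area ∫[-5,1] (-(3*s^2 + 12*s - 15)) ds = 108.

108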